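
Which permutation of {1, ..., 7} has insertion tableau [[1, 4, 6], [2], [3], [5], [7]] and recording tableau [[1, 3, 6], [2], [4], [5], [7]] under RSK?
Reverse RSK: for i = n, n-1, ..., 1, locate i in Q, remove the corresponding corner cell from P, and reverse-bump its entry up through P; the value ejected from row 1 is w(i).

So w = 7 3 5 4 2 6 1.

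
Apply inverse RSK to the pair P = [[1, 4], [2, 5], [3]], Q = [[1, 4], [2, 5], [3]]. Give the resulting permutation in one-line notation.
3 2 1 5 4

Reverse the RSK construction: for i from n down to 1, find the cell of Q containing i, remove the entry at that cell from P, and reverse-bump it up through P; the value ejected from row 1 is w(i).

Step i=5: Q has 5 at row 2, column 2; remove 5 from row 2 of P and reverse-bump: 5 enters row 1 and ejects 4. So w(5) = 4. P is now [[1, 5], [2], [3]].
Step i=4: Q has 4 at row 1, column 2; remove that cell from P, ejecting 5. So w(4) = 5. P is now [[1], [2], [3]].
Step i=3: Q has 3 at row 3, column 1; remove 3 from row 3 of P and reverse-bump: 3 enters row 2 and ejects 2; 2 enters row 1 and ejects 1. So w(3) = 1. P is now [[2], [3]].
Step i=2: Q has 2 at row 2, column 1; remove 3 from row 2 of P and reverse-bump: 3 enters row 1 and ejects 2. So w(2) = 2. P is now [[3]].
Step i=1: Q has 1 at row 1, column 1; remove that cell from P, ejecting 3. So w(1) = 3. P is now [].

So w = 3 2 1 5 4.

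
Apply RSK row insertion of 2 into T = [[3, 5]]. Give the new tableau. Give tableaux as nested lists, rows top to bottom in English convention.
In row 1, 2 replaces 3 (the leftmost entry greater than 2); 3 is bumped to row 2. 3 starts a new row 2. The new tableau is [[2, 5], [3]].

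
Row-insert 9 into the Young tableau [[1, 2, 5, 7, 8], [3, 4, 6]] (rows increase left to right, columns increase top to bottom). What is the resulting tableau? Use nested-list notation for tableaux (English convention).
[[1, 2, 5, 7, 8, 9], [3, 4, 6]]

9 is larger than every entry of row 1, so it is appended to row 1. The new tableau is [[1, 2, 5, 7, 8, 9], [3, 4, 6]].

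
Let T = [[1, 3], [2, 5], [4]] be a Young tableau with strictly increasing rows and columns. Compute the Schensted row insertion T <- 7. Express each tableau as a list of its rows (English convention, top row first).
[[1, 3, 7], [2, 5], [4]]

7 is larger than every entry of row 1, so it is appended to row 1. The new tableau is [[1, 3, 7], [2, 5], [4]].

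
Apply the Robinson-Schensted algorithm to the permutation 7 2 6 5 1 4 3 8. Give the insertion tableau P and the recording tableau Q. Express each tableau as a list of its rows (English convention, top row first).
P = [[1, 3, 8], [2, 4], [5], [6], [7]], Q = [[1, 3, 8], [2, 6], [4], [5], [7]]

Insert each entry of the permutation into P by Schensted row insertion, recording in Q the position of each new cell.

Insert 7: appended to row 1. P = [[7]].
Insert 2: 2 bumps 7 from row 1; 7 starts row 2. P = [[2], [7]].
Insert 6: appended to row 1. P = [[2, 6], [7]].
Insert 5: 5 bumps 6 from row 1; 6 bumps 7 from row 2; 7 starts row 3. P = [[2, 5], [6], [7]].
Insert 1: 1 bumps 2 from row 1; 2 bumps 6 from row 2; 6 bumps 7 from row 3; 7 starts row 4. P = [[1, 5], [2], [6], [7]].
Insert 4: 4 bumps 5 from row 1; 5 appends to row 2. P = [[1, 4], [2, 5], [6], [7]].
Insert 3: 3 bumps 4 from row 1; 4 bumps 5 from row 2; 5 bumps 6 from row 3; 6 bumps 7 from row 4; 7 starts row 5. P = [[1, 3], [2, 4], [5], [6], [7]].
Insert 8: appended to row 1. P = [[1, 3, 8], [2, 4], [5], [6], [7]].

So P = [[1, 3, 8], [2, 4], [5], [6], [7]], Q = [[1, 3, 8], [2, 6], [4], [5], [7]].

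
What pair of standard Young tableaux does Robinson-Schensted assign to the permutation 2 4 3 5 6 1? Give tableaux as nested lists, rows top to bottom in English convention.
Insert each entry of the permutation into P by Schensted row insertion, recording in Q the position of each new cell.

Insert 2: appended to row 1. P = [[2]].
Insert 4: appended to row 1. P = [[2, 4]].
Insert 3: 3 bumps 4 from row 1; 4 starts row 2. P = [[2, 3], [4]].
Insert 5: appended to row 1. P = [[2, 3, 5], [4]].
Insert 6: appended to row 1. P = [[2, 3, 5, 6], [4]].
Insert 1: 1 bumps 2 from row 1; 2 bumps 4 from row 2; 4 starts row 3. P = [[1, 3, 5, 6], [2], [4]].

So P = [[1, 3, 5, 6], [2], [4]], Q = [[1, 2, 4, 5], [3], [6]].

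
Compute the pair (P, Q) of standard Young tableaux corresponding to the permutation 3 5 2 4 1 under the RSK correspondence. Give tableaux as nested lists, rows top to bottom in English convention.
P = [[1, 4], [2, 5], [3]], Q = [[1, 2], [3, 4], [5]]

Insert each entry of the permutation into P by Schensted row insertion, recording in Q the position of each new cell.

Insert 3: appended to row 1. P = [[3]], Q = [[1]].
Insert 5: appended to row 1. P = [[3, 5]], Q = [[1, 2]].
Insert 2: 2 bumps 3 from row 1; 3 starts row 2. P = [[2, 5], [3]], Q = [[1, 2], [3]].
Insert 4: 4 bumps 5 from row 1; 5 appends to row 2. P = [[2, 4], [3, 5]], Q = [[1, 2], [3, 4]].
Insert 1: 1 bumps 2 from row 1; 2 bumps 3 from row 2; 3 starts row 3. P = [[1, 4], [2, 5], [3]], Q = [[1, 2], [3, 4], [5]].

So P = [[1, 4], [2, 5], [3]], Q = [[1, 2], [3, 4], [5]].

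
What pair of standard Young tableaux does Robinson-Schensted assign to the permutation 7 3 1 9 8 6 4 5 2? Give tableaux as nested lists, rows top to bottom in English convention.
Insert each entry of the permutation into P by Schensted row insertion, recording in Q the position of each new cell.

Insert 7: appended to row 1. P = [[7]].
Insert 3: 3 bumps 7 from row 1; 7 starts row 2. P = [[3], [7]].
Insert 1: 1 bumps 3 from row 1; 3 bumps 7 from row 2; 7 starts row 3. P = [[1], [3], [7]].
Insert 9: appended to row 1. P = [[1, 9], [3], [7]].
Insert 8: 8 bumps 9 from row 1; 9 appends to row 2. P = [[1, 8], [3, 9], [7]].
Insert 6: 6 bumps 8 from row 1; 8 bumps 9 from row 2; 9 appends to row 3. P = [[1, 6], [3, 8], [7, 9]].
Insert 4: 4 bumps 6 from row 1; 6 bumps 8 from row 2; 8 bumps 9 from row 3; 9 starts row 4. P = [[1, 4], [3, 6], [7, 8], [9]].
Insert 5: appended to row 1. P = [[1, 4, 5], [3, 6], [7, 8], [9]].
Insert 2: 2 bumps 4 from row 1; 4 bumps 6 from row 2; 6 bumps 7 from row 3; 7 bumps 9 from row 4; 9 starts row 5. P = [[1, 2, 5], [3, 4], [6, 8], [7], [9]].

So P = [[1, 2, 5], [3, 4], [6, 8], [7], [9]], Q = [[1, 4, 8], [2, 5], [3, 6], [7], [9]].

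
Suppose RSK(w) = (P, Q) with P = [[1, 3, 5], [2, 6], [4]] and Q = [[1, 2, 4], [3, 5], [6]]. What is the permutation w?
2 4 3 6 5 1

Reverse the RSK construction: for i from n down to 1, find the cell of Q containing i, remove the entry at that cell from P, and reverse-bump it up through P; the value ejected from row 1 is w(i).

Step i=6: Q has 6 at row 3, column 1; remove 4 from row 3 of P and reverse-bump: 4 enters row 2 and ejects 2; 2 enters row 1 and ejects 1. So w(6) = 1. P is now [[2, 3, 5], [4, 6]].
Step i=5: Q has 5 at row 2, column 2; remove 6 from row 2 of P and reverse-bump: 6 enters row 1 and ejects 5. So w(5) = 5. P is now [[2, 3, 6], [4]].
Step i=4: Q has 4 at row 1, column 3; remove that cell from P, ejecting 6. So w(4) = 6. P is now [[2, 3], [4]].
Step i=3: Q has 3 at row 2, column 1; remove 4 from row 2 of P and reverse-bump: 4 enters row 1 and ejects 3. So w(3) = 3. P is now [[2, 4]].
Step i=2: Q has 2 at row 1, column 2; remove that cell from P, ejecting 4. So w(2) = 4. P is now [[2]].
Step i=1: Q has 1 at row 1, column 1; remove that cell from P, ejecting 2. So w(1) = 2. P is now [].

So w = 2 4 3 6 5 1.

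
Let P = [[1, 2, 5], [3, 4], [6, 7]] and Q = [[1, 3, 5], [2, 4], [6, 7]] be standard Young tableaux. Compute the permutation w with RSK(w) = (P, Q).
Reverse the RSK construction: for i from n down to 1, find the cell of Q containing i, remove the entry at that cell from P, and reverse-bump it up through P; the value ejected from row 1 is w(i).

Step i=7: Q has 7 at row 3, column 2; remove 7 from row 3 of P and reverse-bump: 7 enters row 2 and ejects 4; 4 enters row 1 and ejects 2. So w(7) = 2. P is now [[1, 4, 5], [3, 7], [6]].
Step i=6: Q has 6 at row 3, column 1; remove 6 from row 3 of P and reverse-bump: 6 enters row 2 and ejects 3; 3 enters row 1 and ejects 1. So w(6) = 1. P is now [[3, 4, 5], [6, 7]].
Step i=5: Q has 5 at row 1, column 3; remove that cell from P, ejecting 5. So w(5) = 5. P is now [[3, 4], [6, 7]].
Step i=4: Q has 4 at row 2, column 2; remove 7 from row 2 of P and reverse-bump: 7 enters row 1 and ejects 4. So w(4) = 4. P is now [[3, 7], [6]].
Step i=3: Q has 3 at row 1, column 2; remove that cell from P, ejecting 7. So w(3) = 7. P is now [[3], [6]].
Step i=2: Q has 2 at row 2, column 1; remove 6 from row 2 of P and reverse-bump: 6 enters row 1 and ejects 3. So w(2) = 3. P is now [[6]].
Step i=1: Q has 1 at row 1, column 1; remove that cell from P, ejecting 6. So w(1) = 6. P is now [].

So w = 6 3 7 4 5 1 2.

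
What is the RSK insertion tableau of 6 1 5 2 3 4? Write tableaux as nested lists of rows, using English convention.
Insert 6: appended to row 1. P = [[6]].
Insert 1: 1 bumps 6 from row 1; 6 starts row 2. P = [[1], [6]].
Insert 5: appended to row 1. P = [[1, 5], [6]].
Insert 2: 2 bumps 5 from row 1; 5 bumps 6 from row 2; 6 starts row 3. P = [[1, 2], [5], [6]].
Insert 3: appended to row 1. P = [[1, 2, 3], [5], [6]].
Insert 4: appended to row 1. P = [[1, 2, 3, 4], [5], [6]].

So P = [[1, 2, 3, 4], [5], [6]].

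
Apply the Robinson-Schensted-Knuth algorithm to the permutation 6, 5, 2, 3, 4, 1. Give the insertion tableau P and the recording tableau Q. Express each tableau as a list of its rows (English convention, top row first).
P = [[1, 3, 4], [2], [5], [6]], Q = [[1, 4, 5], [2], [3], [6]]

Insert each entry of the permutation into P by Schensted row insertion, recording in Q the position of each new cell.

Insert 6: appended to row 1. P = [[6]].
Insert 5: 5 bumps 6 from row 1; 6 starts row 2. P = [[5], [6]].
Insert 2: 2 bumps 5 from row 1; 5 bumps 6 from row 2; 6 starts row 3. P = [[2], [5], [6]].
Insert 3: appended to row 1. P = [[2, 3], [5], [6]].
Insert 4: appended to row 1. P = [[2, 3, 4], [5], [6]].
Insert 1: 1 bumps 2 from row 1; 2 bumps 5 from row 2; 5 bumps 6 from row 3; 6 starts row 4. P = [[1, 3, 4], [2], [5], [6]].

So P = [[1, 3, 4], [2], [5], [6]], Q = [[1, 4, 5], [2], [3], [6]].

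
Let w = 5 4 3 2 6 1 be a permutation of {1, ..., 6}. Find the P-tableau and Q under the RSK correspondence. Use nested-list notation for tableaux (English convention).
P = [[1, 6], [2], [3], [4], [5]], Q = [[1, 5], [2], [3], [4], [6]]

Insert each entry of the permutation into P by Schensted row insertion, recording in Q the position of each new cell.

Insert 5: appended to row 1. P = [[5]].
Insert 4: 4 bumps 5 from row 1; 5 starts row 2. P = [[4], [5]].
Insert 3: 3 bumps 4 from row 1; 4 bumps 5 from row 2; 5 starts row 3. P = [[3], [4], [5]].
Insert 2: 2 bumps 3 from row 1; 3 bumps 4 from row 2; 4 bumps 5 from row 3; 5 starts row 4. P = [[2], [3], [4], [5]].
Insert 6: appended to row 1. P = [[2, 6], [3], [4], [5]].
Insert 1: 1 bumps 2 from row 1; 2 bumps 3 from row 2; 3 bumps 4 from row 3; 4 bumps 5 from row 4; 5 starts row 5. P = [[1, 6], [2], [3], [4], [5]].

So P = [[1, 6], [2], [3], [4], [5]], Q = [[1, 5], [2], [3], [4], [6]].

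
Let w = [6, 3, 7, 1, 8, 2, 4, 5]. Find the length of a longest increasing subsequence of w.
4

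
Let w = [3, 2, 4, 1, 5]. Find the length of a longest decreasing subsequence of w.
3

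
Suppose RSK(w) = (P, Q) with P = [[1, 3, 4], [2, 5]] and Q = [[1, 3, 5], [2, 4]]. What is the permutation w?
2 1 5 3 4

Reverse RSK: for i = n, n-1, ..., 1, locate i in Q, remove the corresponding corner cell from P, and reverse-bump its entry up through P; the value ejected from row 1 is w(i).

So w = 2 1 5 3 4.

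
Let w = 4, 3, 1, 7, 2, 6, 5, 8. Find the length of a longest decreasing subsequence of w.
3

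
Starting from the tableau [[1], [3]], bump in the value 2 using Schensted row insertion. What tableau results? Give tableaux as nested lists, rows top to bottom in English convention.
2 is larger than every entry of row 1, so it is appended to row 1. The new tableau is [[1, 2], [3]].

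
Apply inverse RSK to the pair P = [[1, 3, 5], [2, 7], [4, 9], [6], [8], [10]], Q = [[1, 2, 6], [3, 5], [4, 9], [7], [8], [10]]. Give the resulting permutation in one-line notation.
8 10 9 2 6 7 4 3 5 1

Reverse RSK: for i = n, n-1, ..., 1, locate i in Q, remove the corresponding corner cell from P, and reverse-bump its entry up through P; the value ejected from row 1 is w(i).

So w = 8 10 9 2 6 7 4 3 5 1.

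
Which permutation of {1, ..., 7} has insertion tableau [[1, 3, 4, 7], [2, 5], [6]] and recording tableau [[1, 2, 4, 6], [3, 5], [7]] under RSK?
2 3 1 6 5 7 4

Reverse RSK: for i = n, n-1, ..., 1, locate i in Q, remove the corresponding corner cell from P, and reverse-bump its entry up through P; the value ejected from row 1 is w(i).

So w = 2 3 1 6 5 7 4.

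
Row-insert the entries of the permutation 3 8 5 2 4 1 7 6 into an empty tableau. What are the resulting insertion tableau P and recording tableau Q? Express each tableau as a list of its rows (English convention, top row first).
Insert each entry of the permutation into P by Schensted row insertion, recording in Q the position of each new cell.

Insert 3: appended to row 1. P = [[3]].
Insert 8: appended to row 1. P = [[3, 8]].
Insert 5: 5 bumps 8 from row 1; 8 starts row 2. P = [[3, 5], [8]].
Insert 2: 2 bumps 3 from row 1; 3 bumps 8 from row 2; 8 starts row 3. P = [[2, 5], [3], [8]].
Insert 4: 4 bumps 5 from row 1; 5 appends to row 2. P = [[2, 4], [3, 5], [8]].
Insert 1: 1 bumps 2 from row 1; 2 bumps 3 from row 2; 3 bumps 8 from row 3; 8 starts row 4. P = [[1, 4], [2, 5], [3], [8]].
Insert 7: appended to row 1. P = [[1, 4, 7], [2, 5], [3], [8]].
Insert 6: 6 bumps 7 from row 1; 7 appends to row 2. P = [[1, 4, 6], [2, 5, 7], [3], [8]].

So P = [[1, 4, 6], [2, 5, 7], [3], [8]], Q = [[1, 2, 7], [3, 5, 8], [4], [6]].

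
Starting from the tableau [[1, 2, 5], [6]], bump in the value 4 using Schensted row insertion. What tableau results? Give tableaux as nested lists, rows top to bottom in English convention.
In row 1, 4 replaces 5 (the leftmost entry greater than 4); 5 is bumped to row 2. In row 2, 5 replaces 6 (the leftmost entry greater than 5); 6 is bumped to row 3. 6 starts a new row 3. The new tableau is [[1, 2, 4], [5], [6]].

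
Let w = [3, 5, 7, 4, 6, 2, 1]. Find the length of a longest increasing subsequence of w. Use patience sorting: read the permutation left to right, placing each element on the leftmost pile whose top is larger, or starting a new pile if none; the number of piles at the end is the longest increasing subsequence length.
3

3: new pile. tops = [3]
5: new pile. tops = [3, 5]
7: new pile. tops = [3, 5, 7]
4: onto pile 2 (replacing 5). tops = [3, 4, 7]
6: onto pile 3 (replacing 7). tops = [3, 4, 6]
2: onto pile 1 (replacing 3). tops = [2, 4, 6]
1: onto pile 1 (replacing 2). tops = [1, 4, 6]

3 piles, so the longest increasing subsequence has length 3.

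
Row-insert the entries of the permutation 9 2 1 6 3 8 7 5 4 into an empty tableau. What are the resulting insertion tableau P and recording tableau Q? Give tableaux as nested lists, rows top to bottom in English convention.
P = [[1, 3, 4], [2, 5, 7], [6], [8], [9]], Q = [[1, 4, 6], [2, 5, 7], [3], [8], [9]]

Insert each entry of the permutation into P by Schensted row insertion, recording in Q the position of each new cell.

After inserting 9: P = [[9]].
After inserting 2: P = [[2], [9]].
After inserting 1: P = [[1], [2], [9]].
After inserting 6: P = [[1, 6], [2], [9]].
After inserting 3: P = [[1, 3], [2, 6], [9]].
After inserting 8: P = [[1, 3, 8], [2, 6], [9]].
After inserting 7: P = [[1, 3, 7], [2, 6, 8], [9]].
After inserting 5: P = [[1, 3, 5], [2, 6, 7], [8], [9]].
After inserting 4: P = [[1, 3, 4], [2, 5, 7], [6], [8], [9]].

So P = [[1, 3, 4], [2, 5, 7], [6], [8], [9]], Q = [[1, 4, 6], [2, 5, 7], [3], [8], [9]].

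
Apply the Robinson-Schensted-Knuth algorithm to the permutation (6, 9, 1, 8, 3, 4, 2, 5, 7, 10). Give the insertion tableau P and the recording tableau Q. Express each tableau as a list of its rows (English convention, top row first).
P = [[1, 2, 4, 5, 7, 10], [3, 8], [6], [9]], Q = [[1, 2, 6, 8, 9, 10], [3, 4], [5], [7]]

Insert each entry of the permutation into P by Schensted row insertion, recording in Q the position of each new cell.

After inserting 6: P = [[6]].
After inserting 9: P = [[6, 9]].
After inserting 1: P = [[1, 9], [6]].
After inserting 8: P = [[1, 8], [6, 9]].
After inserting 3: P = [[1, 3], [6, 8], [9]].
After inserting 4: P = [[1, 3, 4], [6, 8], [9]].
After inserting 2: P = [[1, 2, 4], [3, 8], [6], [9]].
After inserting 5: P = [[1, 2, 4, 5], [3, 8], [6], [9]].
After inserting 7: P = [[1, 2, 4, 5, 7], [3, 8], [6], [9]].
After inserting 10: P = [[1, 2, 4, 5, 7, 10], [3, 8], [6], [9]].

So P = [[1, 2, 4, 5, 7, 10], [3, 8], [6], [9]], Q = [[1, 2, 6, 8, 9, 10], [3, 4], [5], [7]].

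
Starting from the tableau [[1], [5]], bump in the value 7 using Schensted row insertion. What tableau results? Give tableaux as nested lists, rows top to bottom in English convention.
[[1, 7], [5]]

7 is larger than every entry of row 1, so it is appended to row 1. The new tableau is [[1, 7], [5]].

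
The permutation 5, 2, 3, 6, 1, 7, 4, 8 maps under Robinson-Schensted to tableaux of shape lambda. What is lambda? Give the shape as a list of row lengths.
Row-insert each entry into an empty tableau.

After inserting 5: P = [[5]].
After inserting 2: P = [[2], [5]].
After inserting 3: P = [[2, 3], [5]].
After inserting 6: P = [[2, 3, 6], [5]].
After inserting 1: P = [[1, 3, 6], [2], [5]].
After inserting 7: P = [[1, 3, 6, 7], [2], [5]].
After inserting 4: P = [[1, 3, 4, 7], [2, 6], [5]].
After inserting 8: P = [[1, 3, 4, 7, 8], [2, 6], [5]].

The final insertion tableau P = [[1, 3, 4, 7, 8], [2, 6], [5]] has shape [5, 2, 1].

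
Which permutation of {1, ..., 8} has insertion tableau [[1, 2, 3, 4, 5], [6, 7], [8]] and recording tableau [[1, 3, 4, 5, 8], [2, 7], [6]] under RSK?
Reverse the RSK construction: for i from n down to 1, find the cell of Q containing i, remove the entry at that cell from P, and reverse-bump it up through P; the value ejected from row 1 is w(i).

Step i=8: Q has 8 at row 1, column 5; remove that cell from P, ejecting 5. So w(8) = 5. P is now [[1, 2, 3, 4], [6, 7], [8]].
Step i=7: Q has 7 at row 2, column 2; remove 7 from row 2 of P and reverse-bump: 7 enters row 1 and ejects 4. So w(7) = 4. P is now [[1, 2, 3, 7], [6], [8]].
Step i=6: Q has 6 at row 3, column 1; remove 8 from row 3 of P and reverse-bump: 8 enters row 2 and ejects 6; 6 enters row 1 and ejects 3. So w(6) = 3. P is now [[1, 2, 6, 7], [8]].
Step i=5: Q has 5 at row 1, column 4; remove that cell from P, ejecting 7. So w(5) = 7. P is now [[1, 2, 6], [8]].
Step i=4: Q has 4 at row 1, column 3; remove that cell from P, ejecting 6. So w(4) = 6. P is now [[1, 2], [8]].
Step i=3: Q has 3 at row 1, column 2; remove that cell from P, ejecting 2. So w(3) = 2. P is now [[1], [8]].
Step i=2: Q has 2 at row 2, column 1; remove 8 from row 2 of P and reverse-bump: 8 enters row 1 and ejects 1. So w(2) = 1. P is now [[8]].
Step i=1: Q has 1 at row 1, column 1; remove that cell from P, ejecting 8. So w(1) = 8. P is now [].

So w = 8 1 2 6 7 3 4 5.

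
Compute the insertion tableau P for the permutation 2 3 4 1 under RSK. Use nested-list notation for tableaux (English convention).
Insert 2: appended to row 1. P = [[2]].
Insert 3: appended to row 1. P = [[2, 3]].
Insert 4: appended to row 1. P = [[2, 3, 4]].
Insert 1: 1 bumps 2 from row 1; 2 starts row 2. P = [[1, 3, 4], [2]].

So P = [[1, 3, 4], [2]].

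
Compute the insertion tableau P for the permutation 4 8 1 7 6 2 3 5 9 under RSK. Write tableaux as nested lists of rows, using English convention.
Insert 4: appended to row 1. P = [[4]].
Insert 8: appended to row 1. P = [[4, 8]].
Insert 1: 1 bumps 4 from row 1; 4 starts row 2. P = [[1, 8], [4]].
Insert 7: 7 bumps 8 from row 1; 8 appends to row 2. P = [[1, 7], [4, 8]].
Insert 6: 6 bumps 7 from row 1; 7 bumps 8 from row 2; 8 starts row 3. P = [[1, 6], [4, 7], [8]].
Insert 2: 2 bumps 6 from row 1; 6 bumps 7 from row 2; 7 bumps 8 from row 3; 8 starts row 4. P = [[1, 2], [4, 6], [7], [8]].
Insert 3: appended to row 1. P = [[1, 2, 3], [4, 6], [7], [8]].
Insert 5: appended to row 1. P = [[1, 2, 3, 5], [4, 6], [7], [8]].
Insert 9: appended to row 1. P = [[1, 2, 3, 5, 9], [4, 6], [7], [8]].

So P = [[1, 2, 3, 5, 9], [4, 6], [7], [8]].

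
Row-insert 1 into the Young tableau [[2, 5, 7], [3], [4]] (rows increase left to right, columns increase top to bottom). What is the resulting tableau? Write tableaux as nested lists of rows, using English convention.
In row 1, 1 replaces 2 (the leftmost entry greater than 1); 2 is bumped to row 2. In row 2, 2 replaces 3 (the leftmost entry greater than 2); 3 is bumped to row 3. In row 3, 3 replaces 4 (the leftmost entry greater than 3); 4 is bumped to row 4. 4 starts a new row 4. The new tableau is [[1, 5, 7], [2], [3], [4]].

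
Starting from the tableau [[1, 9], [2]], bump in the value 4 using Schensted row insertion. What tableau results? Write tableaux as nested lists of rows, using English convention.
In row 1, 4 replaces 9 (the leftmost entry greater than 4); 9 is bumped to row 2. 9 is appended to row 2. The new tableau is [[1, 4], [2, 9]].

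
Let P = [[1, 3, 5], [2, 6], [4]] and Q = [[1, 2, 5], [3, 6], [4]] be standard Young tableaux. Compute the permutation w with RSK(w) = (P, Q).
2 4 3 1 6 5

Reverse RSK: for i = n, n-1, ..., 1, locate i in Q, remove the corresponding corner cell from P, and reverse-bump its entry up through P; the value ejected from row 1 is w(i).

So w = 2 4 3 1 6 5.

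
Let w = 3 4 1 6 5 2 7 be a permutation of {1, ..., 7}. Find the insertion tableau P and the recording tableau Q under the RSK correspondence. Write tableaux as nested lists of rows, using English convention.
Insert each entry of the permutation into P by Schensted row insertion, recording in Q the position of each new cell.

Insert 3: appended to row 1. P = [[3]], Q = [[1]].
Insert 4: appended to row 1. P = [[3, 4]], Q = [[1, 2]].
Insert 1: 1 bumps 3 from row 1; 3 starts row 2. P = [[1, 4], [3]], Q = [[1, 2], [3]].
Insert 6: appended to row 1. P = [[1, 4, 6], [3]], Q = [[1, 2, 4], [3]].
Insert 5: 5 bumps 6 from row 1; 6 appends to row 2. P = [[1, 4, 5], [3, 6]], Q = [[1, 2, 4], [3, 5]].
Insert 2: 2 bumps 4 from row 1; 4 bumps 6 from row 2; 6 starts row 3. P = [[1, 2, 5], [3, 4], [6]], Q = [[1, 2, 4], [3, 5], [6]].
Insert 7: appended to row 1. P = [[1, 2, 5, 7], [3, 4], [6]], Q = [[1, 2, 4, 7], [3, 5], [6]].

So P = [[1, 2, 5, 7], [3, 4], [6]], Q = [[1, 2, 4, 7], [3, 5], [6]].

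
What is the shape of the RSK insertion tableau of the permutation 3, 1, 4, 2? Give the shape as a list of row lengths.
Row-insert each entry into an empty tableau.

After inserting 3: P = [[3]].
After inserting 1: P = [[1], [3]].
After inserting 4: P = [[1, 4], [3]].
After inserting 2: P = [[1, 2], [3, 4]].

The final insertion tableau P = [[1, 2], [3, 4]] has shape [2, 2].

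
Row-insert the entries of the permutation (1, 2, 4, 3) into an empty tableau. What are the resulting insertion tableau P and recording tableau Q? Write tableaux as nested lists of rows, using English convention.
Insert each entry of the permutation into P by Schensted row insertion, recording in Q the position of each new cell.

Insert 1: appended to row 1. P = [[1]], Q = [[1]].
Insert 2: appended to row 1. P = [[1, 2]], Q = [[1, 2]].
Insert 4: appended to row 1. P = [[1, 2, 4]], Q = [[1, 2, 3]].
Insert 3: 3 bumps 4 from row 1; 4 starts row 2. P = [[1, 2, 3], [4]], Q = [[1, 2, 3], [4]].

So P = [[1, 2, 3], [4]], Q = [[1, 2, 3], [4]].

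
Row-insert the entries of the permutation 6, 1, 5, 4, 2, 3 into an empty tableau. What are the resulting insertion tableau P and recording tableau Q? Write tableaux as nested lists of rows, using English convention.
P = [[1, 2, 3], [4], [5], [6]], Q = [[1, 3, 6], [2], [4], [5]]

Insert each entry of the permutation into P by Schensted row insertion, recording in Q the position of each new cell.

Insert 6: appended to row 1. P = [[6]].
Insert 1: 1 bumps 6 from row 1; 6 starts row 2. P = [[1], [6]].
Insert 5: appended to row 1. P = [[1, 5], [6]].
Insert 4: 4 bumps 5 from row 1; 5 bumps 6 from row 2; 6 starts row 3. P = [[1, 4], [5], [6]].
Insert 2: 2 bumps 4 from row 1; 4 bumps 5 from row 2; 5 bumps 6 from row 3; 6 starts row 4. P = [[1, 2], [4], [5], [6]].
Insert 3: appended to row 1. P = [[1, 2, 3], [4], [5], [6]].

So P = [[1, 2, 3], [4], [5], [6]], Q = [[1, 3, 6], [2], [4], [5]].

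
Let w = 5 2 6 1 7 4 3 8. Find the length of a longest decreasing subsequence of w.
3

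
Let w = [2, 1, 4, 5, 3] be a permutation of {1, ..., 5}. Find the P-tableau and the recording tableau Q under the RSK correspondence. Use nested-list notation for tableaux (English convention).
Insert each entry of the permutation into P by Schensted row insertion, recording in Q the position of each new cell.

Insert 2: appended to row 1. P = [[2]], Q = [[1]].
Insert 1: 1 bumps 2 from row 1; 2 starts row 2. P = [[1], [2]], Q = [[1], [2]].
Insert 4: appended to row 1. P = [[1, 4], [2]], Q = [[1, 3], [2]].
Insert 5: appended to row 1. P = [[1, 4, 5], [2]], Q = [[1, 3, 4], [2]].
Insert 3: 3 bumps 4 from row 1; 4 appends to row 2. P = [[1, 3, 5], [2, 4]], Q = [[1, 3, 4], [2, 5]].

So P = [[1, 3, 5], [2, 4]], Q = [[1, 3, 4], [2, 5]].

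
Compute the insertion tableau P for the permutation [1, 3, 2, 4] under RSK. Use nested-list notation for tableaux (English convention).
After inserting 1: P = [[1]].
After inserting 3: P = [[1, 3]].
After inserting 2: P = [[1, 2], [3]].
After inserting 4: P = [[1, 2, 4], [3]].

So P = [[1, 2, 4], [3]].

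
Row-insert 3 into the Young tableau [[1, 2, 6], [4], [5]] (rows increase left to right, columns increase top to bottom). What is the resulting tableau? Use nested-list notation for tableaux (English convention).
In row 1, 3 replaces 6 (the leftmost entry greater than 3); 6 is bumped to row 2. 6 is appended to row 2. The new tableau is [[1, 2, 3], [4, 6], [5]].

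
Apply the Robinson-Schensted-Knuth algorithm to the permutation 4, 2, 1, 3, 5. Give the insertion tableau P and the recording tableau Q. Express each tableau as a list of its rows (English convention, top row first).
P = [[1, 3, 5], [2], [4]], Q = [[1, 4, 5], [2], [3]]

Insert each entry of the permutation into P by Schensted row insertion, recording in Q the position of each new cell.

Insert 4: appended to row 1. P = [[4]].
Insert 2: 2 bumps 4 from row 1; 4 starts row 2. P = [[2], [4]].
Insert 1: 1 bumps 2 from row 1; 2 bumps 4 from row 2; 4 starts row 3. P = [[1], [2], [4]].
Insert 3: appended to row 1. P = [[1, 3], [2], [4]].
Insert 5: appended to row 1. P = [[1, 3, 5], [2], [4]].

So P = [[1, 3, 5], [2], [4]], Q = [[1, 4, 5], [2], [3]].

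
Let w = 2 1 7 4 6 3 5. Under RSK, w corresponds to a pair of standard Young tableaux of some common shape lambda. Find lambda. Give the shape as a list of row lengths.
[3, 3, 1]

Row-insert each entry into an empty tableau.

After inserting 2: P = [[2]].
After inserting 1: P = [[1], [2]].
After inserting 7: P = [[1, 7], [2]].
After inserting 4: P = [[1, 4], [2, 7]].
After inserting 6: P = [[1, 4, 6], [2, 7]].
After inserting 3: P = [[1, 3, 6], [2, 4], [7]].
After inserting 5: P = [[1, 3, 5], [2, 4, 6], [7]].

The final insertion tableau P = [[1, 3, 5], [2, 4, 6], [7]] has shape [3, 3, 1].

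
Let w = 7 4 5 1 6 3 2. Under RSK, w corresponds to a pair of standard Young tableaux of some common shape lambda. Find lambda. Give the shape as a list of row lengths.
Row-insert each entry into an empty tableau.

After inserting 7: P = [[7]].
After inserting 4: P = [[4], [7]].
After inserting 5: P = [[4, 5], [7]].
After inserting 1: P = [[1, 5], [4], [7]].
After inserting 6: P = [[1, 5, 6], [4], [7]].
After inserting 3: P = [[1, 3, 6], [4, 5], [7]].
After inserting 2: P = [[1, 2, 6], [3, 5], [4], [7]].

The final insertion tableau P = [[1, 2, 6], [3, 5], [4], [7]] has shape [3, 2, 1, 1].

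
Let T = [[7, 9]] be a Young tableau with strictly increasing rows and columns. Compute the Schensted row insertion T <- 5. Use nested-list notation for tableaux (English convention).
In row 1, 5 replaces 7 (the leftmost entry greater than 5); 7 is bumped to row 2. 7 starts a new row 2. The new tableau is [[5, 9], [7]].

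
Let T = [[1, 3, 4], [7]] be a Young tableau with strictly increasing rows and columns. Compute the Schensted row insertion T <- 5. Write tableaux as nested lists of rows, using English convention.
[[1, 3, 4, 5], [7]]

5 is larger than every entry of row 1, so it is appended to row 1. The new tableau is [[1, 3, 4, 5], [7]].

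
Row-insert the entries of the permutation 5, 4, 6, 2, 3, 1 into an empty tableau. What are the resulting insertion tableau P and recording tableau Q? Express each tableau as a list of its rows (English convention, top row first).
P = [[1, 3], [2, 6], [4], [5]], Q = [[1, 3], [2, 5], [4], [6]]

Insert each entry of the permutation into P by Schensted row insertion, recording in Q the position of each new cell.

Insert 5: appended to row 1. P = [[5]].
Insert 4: 4 bumps 5 from row 1; 5 starts row 2. P = [[4], [5]].
Insert 6: appended to row 1. P = [[4, 6], [5]].
Insert 2: 2 bumps 4 from row 1; 4 bumps 5 from row 2; 5 starts row 3. P = [[2, 6], [4], [5]].
Insert 3: 3 bumps 6 from row 1; 6 appends to row 2. P = [[2, 3], [4, 6], [5]].
Insert 1: 1 bumps 2 from row 1; 2 bumps 4 from row 2; 4 bumps 5 from row 3; 5 starts row 4. P = [[1, 3], [2, 6], [4], [5]].

So P = [[1, 3], [2, 6], [4], [5]], Q = [[1, 3], [2, 5], [4], [6]].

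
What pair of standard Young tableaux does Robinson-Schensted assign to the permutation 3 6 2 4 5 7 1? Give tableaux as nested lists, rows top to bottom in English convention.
Insert each entry of the permutation into P by Schensted row insertion, recording in Q the position of each new cell.

Insert 3: appended to row 1. P = [[3]], Q = [[1]].
Insert 6: appended to row 1. P = [[3, 6]], Q = [[1, 2]].
Insert 2: 2 bumps 3 from row 1; 3 starts row 2. P = [[2, 6], [3]], Q = [[1, 2], [3]].
Insert 4: 4 bumps 6 from row 1; 6 appends to row 2. P = [[2, 4], [3, 6]], Q = [[1, 2], [3, 4]].
Insert 5: appended to row 1. P = [[2, 4, 5], [3, 6]], Q = [[1, 2, 5], [3, 4]].
Insert 7: appended to row 1. P = [[2, 4, 5, 7], [3, 6]], Q = [[1, 2, 5, 6], [3, 4]].
Insert 1: 1 bumps 2 from row 1; 2 bumps 3 from row 2; 3 starts row 3. P = [[1, 4, 5, 7], [2, 6], [3]], Q = [[1, 2, 5, 6], [3, 4], [7]].

So P = [[1, 4, 5, 7], [2, 6], [3]], Q = [[1, 2, 5, 6], [3, 4], [7]].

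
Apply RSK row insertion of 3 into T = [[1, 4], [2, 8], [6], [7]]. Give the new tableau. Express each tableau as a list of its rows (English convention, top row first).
In row 1, 3 replaces 4 (the leftmost entry greater than 3); 4 is bumped to row 2. In row 2, 4 replaces 8 (the leftmost entry greater than 4); 8 is bumped to row 3. 8 is appended to row 3. The new tableau is [[1, 3], [2, 4], [6, 8], [7]].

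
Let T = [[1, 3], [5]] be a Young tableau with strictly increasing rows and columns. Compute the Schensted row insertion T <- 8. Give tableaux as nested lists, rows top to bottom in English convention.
8 is larger than every entry of row 1, so it is appended to row 1. The new tableau is [[1, 3, 8], [5]].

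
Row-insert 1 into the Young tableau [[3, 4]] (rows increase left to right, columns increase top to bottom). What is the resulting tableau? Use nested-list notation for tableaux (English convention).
[[1, 4], [3]]

In row 1, 1 replaces 3 (the leftmost entry greater than 1); 3 is bumped to row 2. 3 starts a new row 2. The new tableau is [[1, 4], [3]].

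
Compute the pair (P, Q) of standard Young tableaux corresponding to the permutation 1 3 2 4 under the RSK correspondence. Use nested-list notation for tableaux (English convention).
Insert each entry of the permutation into P by Schensted row insertion, recording in Q the position of each new cell.

Insert 1: appended to row 1. P = [[1]].
Insert 3: appended to row 1. P = [[1, 3]].
Insert 2: 2 bumps 3 from row 1; 3 starts row 2. P = [[1, 2], [3]].
Insert 4: appended to row 1. P = [[1, 2, 4], [3]].

So P = [[1, 2, 4], [3]], Q = [[1, 2, 4], [3]].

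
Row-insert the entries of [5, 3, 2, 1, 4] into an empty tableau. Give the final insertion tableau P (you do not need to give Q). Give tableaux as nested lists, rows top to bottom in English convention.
P = [[1, 4], [2], [3], [5]]

Insert 5: appended to row 1. P = [[5]].
Insert 3: 3 bumps 5 from row 1; 5 starts row 2. P = [[3], [5]].
Insert 2: 2 bumps 3 from row 1; 3 bumps 5 from row 2; 5 starts row 3. P = [[2], [3], [5]].
Insert 1: 1 bumps 2 from row 1; 2 bumps 3 from row 2; 3 bumps 5 from row 3; 5 starts row 4. P = [[1], [2], [3], [5]].
Insert 4: appended to row 1. P = [[1, 4], [2], [3], [5]].

So P = [[1, 4], [2], [3], [5]].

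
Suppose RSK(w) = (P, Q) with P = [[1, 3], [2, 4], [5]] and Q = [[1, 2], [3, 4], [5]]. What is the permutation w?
2 5 1 4 3

Reverse the RSK construction: for i from n down to 1, find the cell of Q containing i, remove the entry at that cell from P, and reverse-bump it up through P; the value ejected from row 1 is w(i).

Step i=5: Q has 5 at row 3, column 1; remove 5 from row 3 of P and reverse-bump: 5 enters row 2 and ejects 4; 4 enters row 1 and ejects 3. So w(5) = 3. P is now [[1, 4], [2, 5]].
Step i=4: Q has 4 at row 2, column 2; remove 5 from row 2 of P and reverse-bump: 5 enters row 1 and ejects 4. So w(4) = 4. P is now [[1, 5], [2]].
Step i=3: Q has 3 at row 2, column 1; remove 2 from row 2 of P and reverse-bump: 2 enters row 1 and ejects 1. So w(3) = 1. P is now [[2, 5]].
Step i=2: Q has 2 at row 1, column 2; remove that cell from P, ejecting 5. So w(2) = 5. P is now [[2]].
Step i=1: Q has 1 at row 1, column 1; remove that cell from P, ejecting 2. So w(1) = 2. P is now [].

So w = 2 5 1 4 3.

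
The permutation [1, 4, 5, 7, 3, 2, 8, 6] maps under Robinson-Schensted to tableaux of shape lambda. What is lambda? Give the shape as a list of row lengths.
RSK row insertion gives P = [[1, 2, 5, 6, 8], [3, 7], [4]], which has shape [5, 2, 1].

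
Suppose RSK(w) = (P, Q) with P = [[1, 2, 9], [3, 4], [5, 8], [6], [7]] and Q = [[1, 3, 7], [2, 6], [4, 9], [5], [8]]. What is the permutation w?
7 6 8 5 3 4 9 1 2

Reverse the RSK construction: for i from n down to 1, find the cell of Q containing i, remove the entry at that cell from P, and reverse-bump it up through P; the value ejected from row 1 is w(i).

Step i=9: Q has 9 at row 3, column 2; remove 8 from row 3 of P and reverse-bump: 8 enters row 2 and ejects 4; 4 enters row 1 and ejects 2. So w(9) = 2. P is now [[1, 4, 9], [3, 8], [5], [6], [7]].
Step i=8: Q has 8 at row 5, column 1; remove 7 from row 5 of P and reverse-bump: 7 enters row 4 and ejects 6; 6 enters row 3 and ejects 5; 5 enters row 2 and ejects 3; 3 enters row 1 and ejects 1. So w(8) = 1. P is now [[3, 4, 9], [5, 8], [6], [7]].
Step i=7: Q has 7 at row 1, column 3; remove that cell from P, ejecting 9. So w(7) = 9. P is now [[3, 4], [5, 8], [6], [7]].
Step i=6: Q has 6 at row 2, column 2; remove 8 from row 2 of P and reverse-bump: 8 enters row 1 and ejects 4. So w(6) = 4. P is now [[3, 8], [5], [6], [7]].
Step i=5: Q has 5 at row 4, column 1; remove 7 from row 4 of P and reverse-bump: 7 enters row 3 and ejects 6; 6 enters row 2 and ejects 5; 5 enters row 1 and ejects 3. So w(5) = 3. P is now [[5, 8], [6], [7]].
Step i=4: Q has 4 at row 3, column 1; remove 7 from row 3 of P and reverse-bump: 7 enters row 2 and ejects 6; 6 enters row 1 and ejects 5. So w(4) = 5. P is now [[6, 8], [7]].
Step i=3: Q has 3 at row 1, column 2; remove that cell from P, ejecting 8. So w(3) = 8. P is now [[6], [7]].
Step i=2: Q has 2 at row 2, column 1; remove 7 from row 2 of P and reverse-bump: 7 enters row 1 and ejects 6. So w(2) = 6. P is now [[7]].
Step i=1: Q has 1 at row 1, column 1; remove that cell from P, ejecting 7. So w(1) = 7. P is now [].

So w = 7 6 8 5 3 4 9 1 2.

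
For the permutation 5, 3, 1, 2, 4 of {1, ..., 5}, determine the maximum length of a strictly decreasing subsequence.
3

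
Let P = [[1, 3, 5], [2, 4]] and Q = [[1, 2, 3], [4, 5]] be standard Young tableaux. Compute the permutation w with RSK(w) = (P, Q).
Reverse the RSK construction: for i from n down to 1, find the cell of Q containing i, remove the entry at that cell from P, and reverse-bump it up through P; the value ejected from row 1 is w(i).

Step i=5: Q has 5 at row 2, column 2; remove 4 from row 2 of P and reverse-bump: 4 enters row 1 and ejects 3. So w(5) = 3. P is now [[1, 4, 5], [2]].
Step i=4: Q has 4 at row 2, column 1; remove 2 from row 2 of P and reverse-bump: 2 enters row 1 and ejects 1. So w(4) = 1. P is now [[2, 4, 5]].
Step i=3: Q has 3 at row 1, column 3; remove that cell from P, ejecting 5. So w(3) = 5. P is now [[2, 4]].
Step i=2: Q has 2 at row 1, column 2; remove that cell from P, ejecting 4. So w(2) = 4. P is now [[2]].
Step i=1: Q has 1 at row 1, column 1; remove that cell from P, ejecting 2. So w(1) = 2. P is now [].

So w = 2 4 5 1 3.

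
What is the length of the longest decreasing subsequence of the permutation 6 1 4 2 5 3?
3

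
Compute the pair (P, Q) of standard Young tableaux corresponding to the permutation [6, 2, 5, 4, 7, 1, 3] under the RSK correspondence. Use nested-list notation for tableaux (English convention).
P = [[1, 3, 7], [2, 4], [5], [6]], Q = [[1, 3, 5], [2, 7], [4], [6]]

Insert each entry of the permutation into P by Schensted row insertion, recording in Q the position of each new cell.

Insert 6: appended to row 1. P = [[6]].
Insert 2: 2 bumps 6 from row 1; 6 starts row 2. P = [[2], [6]].
Insert 5: appended to row 1. P = [[2, 5], [6]].
Insert 4: 4 bumps 5 from row 1; 5 bumps 6 from row 2; 6 starts row 3. P = [[2, 4], [5], [6]].
Insert 7: appended to row 1. P = [[2, 4, 7], [5], [6]].
Insert 1: 1 bumps 2 from row 1; 2 bumps 5 from row 2; 5 bumps 6 from row 3; 6 starts row 4. P = [[1, 4, 7], [2], [5], [6]].
Insert 3: 3 bumps 4 from row 1; 4 appends to row 2. P = [[1, 3, 7], [2, 4], [5], [6]].

So P = [[1, 3, 7], [2, 4], [5], [6]], Q = [[1, 3, 5], [2, 7], [4], [6]].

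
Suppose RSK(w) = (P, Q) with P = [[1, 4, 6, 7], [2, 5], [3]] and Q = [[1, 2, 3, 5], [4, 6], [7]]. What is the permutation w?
Reverse the RSK construction: for i from n down to 1, find the cell of Q containing i, remove the entry at that cell from P, and reverse-bump it up through P; the value ejected from row 1 is w(i).

Step i=7: Q has 7 at row 3, column 1; remove 3 from row 3 of P and reverse-bump: 3 enters row 2 and ejects 2; 2 enters row 1 and ejects 1. So w(7) = 1. P is now [[2, 4, 6, 7], [3, 5]].
Step i=6: Q has 6 at row 2, column 2; remove 5 from row 2 of P and reverse-bump: 5 enters row 1 and ejects 4. So w(6) = 4. P is now [[2, 5, 6, 7], [3]].
Step i=5: Q has 5 at row 1, column 4; remove that cell from P, ejecting 7. So w(5) = 7. P is now [[2, 5, 6], [3]].
Step i=4: Q has 4 at row 2, column 1; remove 3 from row 2 of P and reverse-bump: 3 enters row 1 and ejects 2. So w(4) = 2. P is now [[3, 5, 6]].
Step i=3: Q has 3 at row 1, column 3; remove that cell from P, ejecting 6. So w(3) = 6. P is now [[3, 5]].
Step i=2: Q has 2 at row 1, column 2; remove that cell from P, ejecting 5. So w(2) = 5. P is now [[3]].
Step i=1: Q has 1 at row 1, column 1; remove that cell from P, ejecting 3. So w(1) = 3. P is now [].

So w = 3 5 6 2 7 4 1.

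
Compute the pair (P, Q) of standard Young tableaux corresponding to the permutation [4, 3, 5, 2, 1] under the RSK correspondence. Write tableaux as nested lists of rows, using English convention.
Insert each entry of the permutation into P by Schensted row insertion, recording in Q the position of each new cell.

Insert 4: appended to row 1. P = [[4]], Q = [[1]].
Insert 3: 3 bumps 4 from row 1; 4 starts row 2. P = [[3], [4]], Q = [[1], [2]].
Insert 5: appended to row 1. P = [[3, 5], [4]], Q = [[1, 3], [2]].
Insert 2: 2 bumps 3 from row 1; 3 bumps 4 from row 2; 4 starts row 3. P = [[2, 5], [3], [4]], Q = [[1, 3], [2], [4]].
Insert 1: 1 bumps 2 from row 1; 2 bumps 3 from row 2; 3 bumps 4 from row 3; 4 starts row 4. P = [[1, 5], [2], [3], [4]], Q = [[1, 3], [2], [4], [5]].

So P = [[1, 5], [2], [3], [4]], Q = [[1, 3], [2], [4], [5]].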